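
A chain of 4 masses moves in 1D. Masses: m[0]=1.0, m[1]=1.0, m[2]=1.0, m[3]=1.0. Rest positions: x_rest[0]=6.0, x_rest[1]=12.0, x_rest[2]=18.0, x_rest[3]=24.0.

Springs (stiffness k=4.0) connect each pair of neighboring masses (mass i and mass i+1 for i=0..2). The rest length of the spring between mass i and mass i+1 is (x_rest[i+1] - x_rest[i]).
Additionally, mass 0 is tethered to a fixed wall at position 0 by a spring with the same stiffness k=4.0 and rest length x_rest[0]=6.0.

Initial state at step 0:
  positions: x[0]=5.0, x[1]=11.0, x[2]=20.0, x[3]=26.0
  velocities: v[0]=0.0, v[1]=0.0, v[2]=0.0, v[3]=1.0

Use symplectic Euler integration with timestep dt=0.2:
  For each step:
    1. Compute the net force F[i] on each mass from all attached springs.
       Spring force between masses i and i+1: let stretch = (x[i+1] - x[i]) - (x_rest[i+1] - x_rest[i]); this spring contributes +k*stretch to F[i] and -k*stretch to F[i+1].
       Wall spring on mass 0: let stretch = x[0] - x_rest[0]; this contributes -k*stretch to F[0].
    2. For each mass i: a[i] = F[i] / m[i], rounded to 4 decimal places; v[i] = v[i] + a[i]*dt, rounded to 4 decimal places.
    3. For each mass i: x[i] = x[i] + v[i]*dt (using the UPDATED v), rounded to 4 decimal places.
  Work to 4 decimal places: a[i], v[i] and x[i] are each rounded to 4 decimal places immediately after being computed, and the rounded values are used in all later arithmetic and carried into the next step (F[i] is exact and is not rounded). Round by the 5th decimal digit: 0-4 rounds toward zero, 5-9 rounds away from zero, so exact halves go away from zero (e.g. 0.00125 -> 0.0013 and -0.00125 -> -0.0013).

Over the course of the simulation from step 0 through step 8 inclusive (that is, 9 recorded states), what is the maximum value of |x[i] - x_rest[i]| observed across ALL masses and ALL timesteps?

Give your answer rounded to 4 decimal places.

Answer: 2.2912

Derivation:
Step 0: x=[5.0000 11.0000 20.0000 26.0000] v=[0.0000 0.0000 0.0000 1.0000]
Step 1: x=[5.1600 11.4800 19.5200 26.2000] v=[0.8000 2.4000 -2.4000 1.0000]
Step 2: x=[5.5056 12.2352 18.8224 26.2912] v=[1.7280 3.7760 -3.4880 0.4560]
Step 3: x=[6.0470 12.9676 18.2659 26.1474] v=[2.7072 3.6621 -2.7827 -0.7190]
Step 4: x=[6.7282 13.4405 18.1227 25.7026] v=[3.4061 2.3643 -0.7161 -2.2242]
Step 5: x=[7.4069 13.5885 18.4431 25.0050] v=[3.3934 0.7402 1.6021 -3.4881]
Step 6: x=[7.8895 13.5242 19.0367 24.2175] v=[2.4132 -0.3214 2.9679 -3.9376]
Step 7: x=[8.0114 13.4404 19.5772 23.5611] v=[0.6094 -0.4192 2.7025 -3.2822]
Step 8: x=[7.7201 13.4698 19.7732 23.2272] v=[-1.4565 0.1470 0.9802 -1.6693]
Max displacement = 2.2912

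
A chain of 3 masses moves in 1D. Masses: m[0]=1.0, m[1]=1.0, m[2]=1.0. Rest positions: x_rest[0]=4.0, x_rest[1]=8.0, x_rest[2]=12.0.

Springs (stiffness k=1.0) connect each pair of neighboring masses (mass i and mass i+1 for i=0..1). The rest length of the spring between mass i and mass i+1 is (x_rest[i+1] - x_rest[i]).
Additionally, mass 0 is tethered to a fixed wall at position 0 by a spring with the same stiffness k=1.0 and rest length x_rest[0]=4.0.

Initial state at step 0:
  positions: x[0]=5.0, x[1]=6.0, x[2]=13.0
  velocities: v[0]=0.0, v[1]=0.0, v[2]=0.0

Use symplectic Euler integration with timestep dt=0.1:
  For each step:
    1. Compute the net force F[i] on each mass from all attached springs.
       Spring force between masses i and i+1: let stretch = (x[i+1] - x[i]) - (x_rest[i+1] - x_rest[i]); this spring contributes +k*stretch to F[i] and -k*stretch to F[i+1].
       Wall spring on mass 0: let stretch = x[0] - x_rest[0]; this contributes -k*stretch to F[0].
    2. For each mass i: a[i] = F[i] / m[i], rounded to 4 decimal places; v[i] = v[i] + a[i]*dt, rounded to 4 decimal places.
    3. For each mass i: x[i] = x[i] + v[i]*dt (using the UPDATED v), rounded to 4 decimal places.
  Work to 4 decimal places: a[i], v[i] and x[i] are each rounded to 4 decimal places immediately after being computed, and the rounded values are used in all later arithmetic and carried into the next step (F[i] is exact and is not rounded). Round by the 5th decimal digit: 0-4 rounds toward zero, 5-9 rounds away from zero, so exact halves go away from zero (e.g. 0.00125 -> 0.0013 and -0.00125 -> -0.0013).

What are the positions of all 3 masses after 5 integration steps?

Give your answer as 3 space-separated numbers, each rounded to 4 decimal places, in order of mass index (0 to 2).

Step 0: x=[5.0000 6.0000 13.0000] v=[0.0000 0.0000 0.0000]
Step 1: x=[4.9600 6.0600 12.9700] v=[-0.4000 0.6000 -0.3000]
Step 2: x=[4.8814 6.1781 12.9109] v=[-0.7860 1.1810 -0.5910]
Step 3: x=[4.7670 6.3506 12.8245] v=[-1.1445 1.7246 -0.8643]
Step 4: x=[4.6207 6.5720 12.7133] v=[-1.4628 2.2136 -1.1117]
Step 5: x=[4.4477 6.8353 12.5807] v=[-1.7297 2.6326 -1.3258]

Answer: 4.4477 6.8353 12.5807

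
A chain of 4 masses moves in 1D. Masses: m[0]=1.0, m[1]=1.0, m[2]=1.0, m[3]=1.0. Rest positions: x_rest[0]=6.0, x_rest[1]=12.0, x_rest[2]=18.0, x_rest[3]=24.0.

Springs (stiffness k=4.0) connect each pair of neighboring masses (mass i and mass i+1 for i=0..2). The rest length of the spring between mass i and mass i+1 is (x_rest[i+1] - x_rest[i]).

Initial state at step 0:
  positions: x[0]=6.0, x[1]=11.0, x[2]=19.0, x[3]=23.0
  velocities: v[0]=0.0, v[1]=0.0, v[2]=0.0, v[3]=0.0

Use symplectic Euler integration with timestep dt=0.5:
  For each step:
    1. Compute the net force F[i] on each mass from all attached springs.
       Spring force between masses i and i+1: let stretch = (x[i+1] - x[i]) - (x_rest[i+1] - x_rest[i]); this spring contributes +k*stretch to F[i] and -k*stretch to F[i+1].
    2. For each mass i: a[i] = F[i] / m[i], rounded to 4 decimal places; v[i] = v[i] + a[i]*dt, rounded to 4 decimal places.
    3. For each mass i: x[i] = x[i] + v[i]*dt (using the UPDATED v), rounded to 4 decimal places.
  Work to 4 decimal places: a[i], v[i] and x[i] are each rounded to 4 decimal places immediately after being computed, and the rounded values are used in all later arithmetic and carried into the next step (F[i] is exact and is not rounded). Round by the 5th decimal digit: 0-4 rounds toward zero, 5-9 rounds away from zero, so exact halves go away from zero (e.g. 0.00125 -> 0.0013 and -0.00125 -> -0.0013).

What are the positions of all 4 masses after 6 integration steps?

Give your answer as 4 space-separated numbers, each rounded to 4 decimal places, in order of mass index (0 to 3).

Step 0: x=[6.0000 11.0000 19.0000 23.0000] v=[0.0000 0.0000 0.0000 0.0000]
Step 1: x=[5.0000 14.0000 15.0000 25.0000] v=[-2.0000 6.0000 -8.0000 4.0000]
Step 2: x=[7.0000 9.0000 20.0000 23.0000] v=[4.0000 -10.0000 10.0000 -4.0000]
Step 3: x=[5.0000 13.0000 17.0000 24.0000] v=[-4.0000 8.0000 -6.0000 2.0000]
Step 4: x=[5.0000 13.0000 17.0000 24.0000] v=[0.0000 0.0000 0.0000 0.0000]
Step 5: x=[7.0000 9.0000 20.0000 23.0000] v=[4.0000 -8.0000 6.0000 -2.0000]
Step 6: x=[5.0000 14.0000 15.0000 25.0000] v=[-4.0000 10.0000 -10.0000 4.0000]

Answer: 5.0000 14.0000 15.0000 25.0000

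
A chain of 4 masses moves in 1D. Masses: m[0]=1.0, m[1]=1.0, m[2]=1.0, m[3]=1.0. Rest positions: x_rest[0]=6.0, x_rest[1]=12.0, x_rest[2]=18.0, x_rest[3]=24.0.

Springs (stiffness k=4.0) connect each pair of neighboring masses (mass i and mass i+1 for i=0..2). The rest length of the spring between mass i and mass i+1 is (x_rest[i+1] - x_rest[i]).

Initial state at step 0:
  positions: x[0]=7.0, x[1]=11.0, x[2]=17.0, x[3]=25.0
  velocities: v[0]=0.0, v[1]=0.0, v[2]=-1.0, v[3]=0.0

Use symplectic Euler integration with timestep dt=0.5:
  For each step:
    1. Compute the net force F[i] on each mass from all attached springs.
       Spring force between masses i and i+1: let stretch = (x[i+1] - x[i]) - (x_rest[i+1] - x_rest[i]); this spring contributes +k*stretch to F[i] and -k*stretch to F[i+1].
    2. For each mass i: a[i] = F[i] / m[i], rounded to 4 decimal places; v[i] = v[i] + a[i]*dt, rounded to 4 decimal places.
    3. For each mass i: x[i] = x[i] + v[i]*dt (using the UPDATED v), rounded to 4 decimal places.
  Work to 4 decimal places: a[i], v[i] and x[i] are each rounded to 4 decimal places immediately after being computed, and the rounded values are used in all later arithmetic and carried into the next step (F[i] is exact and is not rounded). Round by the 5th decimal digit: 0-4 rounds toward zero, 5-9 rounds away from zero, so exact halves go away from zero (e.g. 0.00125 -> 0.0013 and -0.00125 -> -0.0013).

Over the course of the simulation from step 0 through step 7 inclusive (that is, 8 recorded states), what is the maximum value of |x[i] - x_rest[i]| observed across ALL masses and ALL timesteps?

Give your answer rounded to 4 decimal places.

Answer: 2.0000

Derivation:
Step 0: x=[7.0000 11.0000 17.0000 25.0000] v=[0.0000 0.0000 -1.0000 0.0000]
Step 1: x=[5.0000 13.0000 18.5000 23.0000] v=[-4.0000 4.0000 3.0000 -4.0000]
Step 2: x=[5.0000 12.5000 19.0000 22.5000] v=[0.0000 -1.0000 1.0000 -1.0000]
Step 3: x=[6.5000 11.0000 16.5000 24.5000] v=[3.0000 -3.0000 -5.0000 4.0000]
Step 4: x=[6.5000 10.5000 16.5000 24.5000] v=[0.0000 -1.0000 0.0000 0.0000]
Step 5: x=[4.5000 12.0000 18.5000 22.5000] v=[-4.0000 3.0000 4.0000 -4.0000]
Step 6: x=[4.0000 12.5000 18.0000 22.5000] v=[-1.0000 1.0000 -1.0000 0.0000]
Step 7: x=[6.0000 10.0000 16.5000 24.0000] v=[4.0000 -5.0000 -3.0000 3.0000]
Max displacement = 2.0000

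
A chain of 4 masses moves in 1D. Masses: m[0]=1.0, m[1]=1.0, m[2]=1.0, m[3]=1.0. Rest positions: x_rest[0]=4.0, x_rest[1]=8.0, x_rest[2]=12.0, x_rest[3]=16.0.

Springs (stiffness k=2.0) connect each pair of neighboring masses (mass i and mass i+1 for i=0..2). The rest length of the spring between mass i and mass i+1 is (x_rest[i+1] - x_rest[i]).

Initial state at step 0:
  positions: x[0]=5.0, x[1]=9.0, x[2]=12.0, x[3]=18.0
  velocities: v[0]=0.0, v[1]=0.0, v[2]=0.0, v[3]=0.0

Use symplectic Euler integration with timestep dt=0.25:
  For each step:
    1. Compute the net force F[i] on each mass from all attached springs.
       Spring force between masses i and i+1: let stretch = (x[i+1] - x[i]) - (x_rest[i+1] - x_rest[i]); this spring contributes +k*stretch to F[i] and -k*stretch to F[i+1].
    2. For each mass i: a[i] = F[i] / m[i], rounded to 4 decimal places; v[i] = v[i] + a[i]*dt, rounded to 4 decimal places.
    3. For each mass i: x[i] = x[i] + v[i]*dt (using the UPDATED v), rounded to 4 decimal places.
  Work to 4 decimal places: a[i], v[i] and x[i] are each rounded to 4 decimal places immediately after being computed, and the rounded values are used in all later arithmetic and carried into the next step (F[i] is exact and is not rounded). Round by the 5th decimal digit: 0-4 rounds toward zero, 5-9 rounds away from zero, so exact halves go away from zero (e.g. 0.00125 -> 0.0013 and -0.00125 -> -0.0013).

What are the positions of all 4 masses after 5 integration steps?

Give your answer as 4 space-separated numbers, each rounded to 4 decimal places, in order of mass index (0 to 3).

Step 0: x=[5.0000 9.0000 12.0000 18.0000] v=[0.0000 0.0000 0.0000 0.0000]
Step 1: x=[5.0000 8.8750 12.3750 17.7500] v=[0.0000 -0.5000 1.5000 -1.0000]
Step 2: x=[4.9844 8.7031 12.9844 17.3281] v=[-0.0625 -0.6875 2.4375 -1.6875]
Step 3: x=[4.9336 8.6016 13.6016 16.8633] v=[-0.2032 -0.4062 2.4687 -1.8594]
Step 4: x=[4.8413 8.6666 14.0015 16.4907] v=[-0.3692 0.2598 1.5996 -1.4903]
Step 5: x=[4.7272 8.9203 14.0457 16.3070] v=[-0.4566 1.0146 0.1768 -0.7349]

Answer: 4.7272 8.9203 14.0457 16.3070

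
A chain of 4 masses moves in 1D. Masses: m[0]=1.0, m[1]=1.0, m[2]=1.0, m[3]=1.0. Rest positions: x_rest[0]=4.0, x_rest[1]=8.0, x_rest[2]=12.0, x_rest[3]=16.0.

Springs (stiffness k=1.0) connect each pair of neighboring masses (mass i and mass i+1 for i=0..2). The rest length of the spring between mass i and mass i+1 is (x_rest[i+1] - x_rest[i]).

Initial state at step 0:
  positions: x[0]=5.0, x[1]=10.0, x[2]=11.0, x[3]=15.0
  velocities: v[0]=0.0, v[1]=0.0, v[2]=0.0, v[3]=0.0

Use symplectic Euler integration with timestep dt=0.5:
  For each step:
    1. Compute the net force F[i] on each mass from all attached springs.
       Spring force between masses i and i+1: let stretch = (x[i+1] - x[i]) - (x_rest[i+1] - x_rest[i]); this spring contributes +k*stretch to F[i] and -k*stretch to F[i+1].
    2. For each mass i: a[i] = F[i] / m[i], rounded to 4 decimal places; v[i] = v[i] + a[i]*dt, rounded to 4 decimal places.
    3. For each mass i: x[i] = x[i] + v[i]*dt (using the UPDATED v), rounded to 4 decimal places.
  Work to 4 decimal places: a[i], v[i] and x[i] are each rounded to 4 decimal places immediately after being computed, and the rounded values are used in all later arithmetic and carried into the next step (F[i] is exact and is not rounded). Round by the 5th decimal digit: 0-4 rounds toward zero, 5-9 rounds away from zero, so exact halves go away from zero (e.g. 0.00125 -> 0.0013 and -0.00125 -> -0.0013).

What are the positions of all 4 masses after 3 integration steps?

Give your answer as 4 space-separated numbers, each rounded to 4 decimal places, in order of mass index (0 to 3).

Step 0: x=[5.0000 10.0000 11.0000 15.0000] v=[0.0000 0.0000 0.0000 0.0000]
Step 1: x=[5.2500 9.0000 11.7500 15.0000] v=[0.5000 -2.0000 1.5000 0.0000]
Step 2: x=[5.4375 7.7500 12.6250 15.1875] v=[0.3750 -2.5000 1.7500 0.3750]
Step 3: x=[5.2031 7.1406 12.9219 15.7344] v=[-0.4688 -1.2188 0.5938 1.0938]

Answer: 5.2031 7.1406 12.9219 15.7344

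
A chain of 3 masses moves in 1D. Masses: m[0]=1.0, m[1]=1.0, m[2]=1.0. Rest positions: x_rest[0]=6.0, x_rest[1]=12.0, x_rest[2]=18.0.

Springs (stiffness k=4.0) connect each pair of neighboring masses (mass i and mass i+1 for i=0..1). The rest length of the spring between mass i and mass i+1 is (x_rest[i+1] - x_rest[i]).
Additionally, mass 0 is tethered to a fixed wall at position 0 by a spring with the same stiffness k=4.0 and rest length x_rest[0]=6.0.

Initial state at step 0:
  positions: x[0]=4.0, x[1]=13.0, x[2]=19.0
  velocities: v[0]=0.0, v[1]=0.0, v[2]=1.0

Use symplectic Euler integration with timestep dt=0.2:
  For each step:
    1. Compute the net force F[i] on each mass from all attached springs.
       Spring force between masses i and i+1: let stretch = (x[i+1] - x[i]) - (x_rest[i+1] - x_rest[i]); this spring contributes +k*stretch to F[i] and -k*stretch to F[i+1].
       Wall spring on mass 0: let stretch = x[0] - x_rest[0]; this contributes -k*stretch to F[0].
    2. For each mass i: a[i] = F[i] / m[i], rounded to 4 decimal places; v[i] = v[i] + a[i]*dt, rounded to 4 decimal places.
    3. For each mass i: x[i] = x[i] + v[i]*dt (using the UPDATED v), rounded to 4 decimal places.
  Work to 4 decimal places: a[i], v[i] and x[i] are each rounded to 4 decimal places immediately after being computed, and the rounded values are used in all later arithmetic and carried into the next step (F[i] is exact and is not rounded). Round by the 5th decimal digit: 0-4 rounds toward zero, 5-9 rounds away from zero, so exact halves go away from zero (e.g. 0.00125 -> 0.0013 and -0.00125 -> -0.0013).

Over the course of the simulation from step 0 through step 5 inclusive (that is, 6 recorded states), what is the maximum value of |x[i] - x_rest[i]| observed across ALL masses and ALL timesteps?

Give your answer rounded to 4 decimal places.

Answer: 2.0489

Derivation:
Step 0: x=[4.0000 13.0000 19.0000] v=[0.0000 0.0000 1.0000]
Step 1: x=[4.8000 12.5200 19.2000] v=[4.0000 -2.4000 1.0000]
Step 2: x=[6.0672 11.8736 19.2912] v=[6.3360 -3.2320 0.4560]
Step 3: x=[7.2927 11.4850 19.1556] v=[6.1274 -1.9430 -0.6781]
Step 4: x=[8.0221 11.6529 18.7527] v=[3.6471 0.8396 -2.0146]
Step 5: x=[8.0489 12.3759 18.1738] v=[0.1341 3.6148 -2.8944]
Max displacement = 2.0489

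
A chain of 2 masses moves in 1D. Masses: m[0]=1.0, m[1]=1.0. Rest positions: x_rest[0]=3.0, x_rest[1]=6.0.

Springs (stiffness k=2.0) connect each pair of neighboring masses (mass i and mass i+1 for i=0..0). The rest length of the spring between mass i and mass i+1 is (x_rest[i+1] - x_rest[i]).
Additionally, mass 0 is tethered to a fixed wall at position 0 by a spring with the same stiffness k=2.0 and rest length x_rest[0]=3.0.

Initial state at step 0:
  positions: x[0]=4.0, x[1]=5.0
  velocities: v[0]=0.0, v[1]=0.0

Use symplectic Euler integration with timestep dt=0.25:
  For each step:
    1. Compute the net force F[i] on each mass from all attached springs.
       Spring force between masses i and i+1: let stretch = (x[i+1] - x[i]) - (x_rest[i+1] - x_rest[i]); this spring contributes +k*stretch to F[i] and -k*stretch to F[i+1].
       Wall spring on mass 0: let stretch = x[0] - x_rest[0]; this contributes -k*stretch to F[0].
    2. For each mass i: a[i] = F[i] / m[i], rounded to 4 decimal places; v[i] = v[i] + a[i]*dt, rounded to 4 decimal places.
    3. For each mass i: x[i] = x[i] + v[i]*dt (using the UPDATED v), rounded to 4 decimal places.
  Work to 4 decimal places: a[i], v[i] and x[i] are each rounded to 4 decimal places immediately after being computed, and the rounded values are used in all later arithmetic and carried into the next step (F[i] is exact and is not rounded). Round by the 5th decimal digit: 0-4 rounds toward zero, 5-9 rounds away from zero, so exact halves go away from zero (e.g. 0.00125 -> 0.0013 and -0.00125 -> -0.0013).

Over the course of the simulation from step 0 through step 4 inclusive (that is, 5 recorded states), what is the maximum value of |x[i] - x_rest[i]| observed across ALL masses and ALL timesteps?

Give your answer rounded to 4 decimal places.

Answer: 1.1487

Derivation:
Step 0: x=[4.0000 5.0000] v=[0.0000 0.0000]
Step 1: x=[3.6250 5.2500] v=[-1.5000 1.0000]
Step 2: x=[3.0000 5.6719] v=[-2.5000 1.6875]
Step 3: x=[2.3340 6.1348] v=[-2.6641 1.8516]
Step 4: x=[1.8513 6.4976] v=[-1.9307 1.4512]
Max displacement = 1.1487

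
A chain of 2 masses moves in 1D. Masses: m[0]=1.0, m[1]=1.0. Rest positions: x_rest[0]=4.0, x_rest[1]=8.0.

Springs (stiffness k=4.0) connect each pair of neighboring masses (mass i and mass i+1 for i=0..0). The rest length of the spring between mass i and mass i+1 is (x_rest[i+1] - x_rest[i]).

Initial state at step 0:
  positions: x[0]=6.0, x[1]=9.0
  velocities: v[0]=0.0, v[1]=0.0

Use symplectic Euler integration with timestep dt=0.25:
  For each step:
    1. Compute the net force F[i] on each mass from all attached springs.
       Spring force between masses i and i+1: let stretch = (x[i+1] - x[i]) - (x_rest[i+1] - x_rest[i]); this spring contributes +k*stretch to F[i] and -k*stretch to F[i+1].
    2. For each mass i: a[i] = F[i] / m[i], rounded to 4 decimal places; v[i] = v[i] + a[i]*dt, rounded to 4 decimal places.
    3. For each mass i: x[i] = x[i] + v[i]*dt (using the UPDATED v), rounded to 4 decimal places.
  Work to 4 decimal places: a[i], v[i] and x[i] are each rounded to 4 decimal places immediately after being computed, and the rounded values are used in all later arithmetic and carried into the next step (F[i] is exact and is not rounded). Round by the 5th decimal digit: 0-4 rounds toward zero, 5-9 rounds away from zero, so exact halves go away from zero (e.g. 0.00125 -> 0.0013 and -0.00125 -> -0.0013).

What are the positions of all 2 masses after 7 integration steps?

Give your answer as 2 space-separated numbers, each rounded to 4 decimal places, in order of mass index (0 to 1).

Answer: 5.8478 9.1525

Derivation:
Step 0: x=[6.0000 9.0000] v=[0.0000 0.0000]
Step 1: x=[5.7500 9.2500] v=[-1.0000 1.0000]
Step 2: x=[5.3750 9.6250] v=[-1.5000 1.5000]
Step 3: x=[5.0625 9.9375] v=[-1.2500 1.2500]
Step 4: x=[4.9688 10.0313] v=[-0.3750 0.3750]
Step 5: x=[5.1407 9.8594] v=[0.6875 -0.6875]
Step 6: x=[5.4923 9.5079] v=[1.4062 -1.4062]
Step 7: x=[5.8478 9.1525] v=[1.4218 -1.4218]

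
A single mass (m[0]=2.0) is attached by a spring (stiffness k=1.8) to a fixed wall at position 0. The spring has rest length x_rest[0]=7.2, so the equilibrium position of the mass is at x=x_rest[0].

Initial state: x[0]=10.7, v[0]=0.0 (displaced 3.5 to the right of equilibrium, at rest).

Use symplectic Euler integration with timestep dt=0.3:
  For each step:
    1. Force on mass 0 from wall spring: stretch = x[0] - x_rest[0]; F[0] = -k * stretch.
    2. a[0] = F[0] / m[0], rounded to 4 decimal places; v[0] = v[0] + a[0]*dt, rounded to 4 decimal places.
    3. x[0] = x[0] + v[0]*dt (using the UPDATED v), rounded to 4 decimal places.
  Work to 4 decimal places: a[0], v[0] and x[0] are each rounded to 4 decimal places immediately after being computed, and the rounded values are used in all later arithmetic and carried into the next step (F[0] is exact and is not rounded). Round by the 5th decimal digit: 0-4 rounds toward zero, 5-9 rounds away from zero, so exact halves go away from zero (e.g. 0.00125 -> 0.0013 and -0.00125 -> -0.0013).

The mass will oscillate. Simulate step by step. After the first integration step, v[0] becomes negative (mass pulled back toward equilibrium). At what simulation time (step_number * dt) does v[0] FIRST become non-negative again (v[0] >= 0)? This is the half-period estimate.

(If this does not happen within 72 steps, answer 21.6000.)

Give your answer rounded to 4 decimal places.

Answer: 3.6000

Derivation:
Step 0: x=[10.7000] v=[0.0000]
Step 1: x=[10.4165] v=[-0.9450]
Step 2: x=[9.8725] v=[-1.8135]
Step 3: x=[9.1120] v=[-2.5351]
Step 4: x=[8.1966] v=[-3.0513]
Step 5: x=[7.2005] v=[-3.3204]
Step 6: x=[6.2043] v=[-3.3206]
Step 7: x=[5.2888] v=[-3.0518]
Step 8: x=[4.5281] v=[-2.5358]
Step 9: x=[3.9838] v=[-1.8144]
Step 10: x=[3.7000] v=[-0.9460]
Step 11: x=[3.6997] v=[-0.0010]
Step 12: x=[3.9829] v=[0.9441]
First v>=0 after going negative at step 12, time=3.6000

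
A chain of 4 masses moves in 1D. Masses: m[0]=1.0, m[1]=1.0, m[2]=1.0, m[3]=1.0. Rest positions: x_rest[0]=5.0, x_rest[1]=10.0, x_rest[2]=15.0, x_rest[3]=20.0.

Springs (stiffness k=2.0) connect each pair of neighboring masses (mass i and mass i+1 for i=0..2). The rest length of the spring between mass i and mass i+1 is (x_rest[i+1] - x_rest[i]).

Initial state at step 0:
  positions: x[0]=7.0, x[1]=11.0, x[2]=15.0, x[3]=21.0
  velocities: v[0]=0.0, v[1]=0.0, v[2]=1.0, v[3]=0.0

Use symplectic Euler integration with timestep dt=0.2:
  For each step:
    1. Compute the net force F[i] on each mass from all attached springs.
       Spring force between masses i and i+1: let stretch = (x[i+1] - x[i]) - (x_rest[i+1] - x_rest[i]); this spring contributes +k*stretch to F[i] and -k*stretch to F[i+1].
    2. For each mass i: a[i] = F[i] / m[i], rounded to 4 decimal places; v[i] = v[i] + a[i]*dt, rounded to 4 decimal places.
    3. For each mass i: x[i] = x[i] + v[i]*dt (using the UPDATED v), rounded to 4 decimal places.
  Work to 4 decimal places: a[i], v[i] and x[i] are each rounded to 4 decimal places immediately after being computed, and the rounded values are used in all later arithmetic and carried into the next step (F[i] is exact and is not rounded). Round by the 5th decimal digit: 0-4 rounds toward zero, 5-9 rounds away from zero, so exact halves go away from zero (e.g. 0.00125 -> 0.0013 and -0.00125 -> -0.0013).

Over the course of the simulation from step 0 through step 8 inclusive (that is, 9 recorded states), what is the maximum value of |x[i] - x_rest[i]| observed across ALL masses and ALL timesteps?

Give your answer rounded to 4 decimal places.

Step 0: x=[7.0000 11.0000 15.0000 21.0000] v=[0.0000 0.0000 1.0000 0.0000]
Step 1: x=[6.9200 11.0000 15.3600 20.9200] v=[-0.4000 0.0000 1.8000 -0.4000]
Step 2: x=[6.7664 11.0224 15.8160 20.7952] v=[-0.7680 0.1120 2.2800 -0.6240]
Step 3: x=[6.5533 11.0878 16.2868 20.6721] v=[-1.0656 0.3270 2.3542 -0.6157]
Step 4: x=[6.3029 11.2064 16.6925 20.5981] v=[-1.2518 0.5928 2.0287 -0.3698]
Step 5: x=[6.0448 11.3716 16.9718 20.6117] v=[-1.2904 0.8258 1.3965 0.0680]
Step 6: x=[5.8129 11.5586 17.0943 20.7341] v=[-1.1597 0.9352 0.6124 0.6120]
Step 7: x=[5.6406 11.7288 17.0651 20.9653] v=[-0.8614 0.8512 -0.1460 1.1561]
Step 8: x=[5.5554 11.8389 16.9210 21.2845] v=[-0.4261 0.5504 -0.7204 1.5960]
Max displacement = 2.0943

Answer: 2.0943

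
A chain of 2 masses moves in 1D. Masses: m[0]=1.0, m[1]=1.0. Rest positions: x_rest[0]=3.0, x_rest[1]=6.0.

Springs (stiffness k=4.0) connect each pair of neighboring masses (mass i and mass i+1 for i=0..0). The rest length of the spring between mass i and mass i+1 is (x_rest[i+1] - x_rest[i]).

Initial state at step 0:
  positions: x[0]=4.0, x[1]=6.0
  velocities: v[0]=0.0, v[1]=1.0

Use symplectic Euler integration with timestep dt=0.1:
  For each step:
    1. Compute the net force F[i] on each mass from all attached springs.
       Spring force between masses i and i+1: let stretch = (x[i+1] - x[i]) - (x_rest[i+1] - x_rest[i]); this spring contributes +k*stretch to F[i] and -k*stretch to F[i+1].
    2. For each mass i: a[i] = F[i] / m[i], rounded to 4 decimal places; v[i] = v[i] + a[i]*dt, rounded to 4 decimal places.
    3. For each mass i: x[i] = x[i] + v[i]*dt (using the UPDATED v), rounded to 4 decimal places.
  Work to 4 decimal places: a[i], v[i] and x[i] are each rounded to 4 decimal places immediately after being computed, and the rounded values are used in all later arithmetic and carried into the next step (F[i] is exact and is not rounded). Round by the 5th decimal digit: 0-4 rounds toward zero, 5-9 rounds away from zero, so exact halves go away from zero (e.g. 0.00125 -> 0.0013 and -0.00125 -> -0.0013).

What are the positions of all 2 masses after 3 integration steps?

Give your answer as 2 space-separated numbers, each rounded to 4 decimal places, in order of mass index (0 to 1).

Answer: 3.7914 6.5086

Derivation:
Step 0: x=[4.0000 6.0000] v=[0.0000 1.0000]
Step 1: x=[3.9600 6.1400] v=[-0.4000 1.4000]
Step 2: x=[3.8872 6.3128] v=[-0.7280 1.7280]
Step 3: x=[3.7914 6.5086] v=[-0.9578 1.9578]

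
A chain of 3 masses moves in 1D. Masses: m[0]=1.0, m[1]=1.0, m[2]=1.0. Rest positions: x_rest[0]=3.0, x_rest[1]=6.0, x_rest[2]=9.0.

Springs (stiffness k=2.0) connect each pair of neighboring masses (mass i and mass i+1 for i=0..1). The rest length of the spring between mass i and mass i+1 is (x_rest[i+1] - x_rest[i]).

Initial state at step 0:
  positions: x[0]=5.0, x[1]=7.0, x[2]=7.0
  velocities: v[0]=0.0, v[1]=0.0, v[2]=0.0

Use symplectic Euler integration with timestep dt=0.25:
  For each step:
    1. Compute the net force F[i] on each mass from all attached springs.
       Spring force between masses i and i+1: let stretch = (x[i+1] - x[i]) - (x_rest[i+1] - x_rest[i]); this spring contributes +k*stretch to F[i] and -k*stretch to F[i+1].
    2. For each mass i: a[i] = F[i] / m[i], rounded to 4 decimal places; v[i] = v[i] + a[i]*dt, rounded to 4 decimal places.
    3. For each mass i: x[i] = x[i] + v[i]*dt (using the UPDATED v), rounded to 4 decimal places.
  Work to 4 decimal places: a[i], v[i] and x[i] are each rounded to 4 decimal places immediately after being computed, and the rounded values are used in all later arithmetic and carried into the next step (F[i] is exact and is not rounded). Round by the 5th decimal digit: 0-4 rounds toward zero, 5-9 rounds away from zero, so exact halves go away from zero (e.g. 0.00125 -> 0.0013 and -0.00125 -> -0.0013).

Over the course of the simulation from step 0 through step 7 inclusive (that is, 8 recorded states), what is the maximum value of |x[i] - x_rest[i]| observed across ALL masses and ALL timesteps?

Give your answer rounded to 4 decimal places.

Step 0: x=[5.0000 7.0000 7.0000] v=[0.0000 0.0000 0.0000]
Step 1: x=[4.8750 6.7500 7.3750] v=[-0.5000 -1.0000 1.5000]
Step 2: x=[4.6094 6.3438 8.0469] v=[-1.0625 -1.6250 2.6875]
Step 3: x=[4.1856 5.9336 8.8809] v=[-1.6953 -1.6407 3.3360]
Step 4: x=[3.6053 5.6733 9.7215] v=[-2.3213 -1.0411 3.3624]
Step 5: x=[2.9085 5.6606 10.4311] v=[-2.7873 -0.0510 2.8383]
Step 6: x=[2.1807 5.9002 10.9194] v=[-2.9113 0.9582 1.9531]
Step 7: x=[1.5428 6.3022 11.1553] v=[-2.5516 1.6081 0.9435]
Max displacement = 2.1553

Answer: 2.1553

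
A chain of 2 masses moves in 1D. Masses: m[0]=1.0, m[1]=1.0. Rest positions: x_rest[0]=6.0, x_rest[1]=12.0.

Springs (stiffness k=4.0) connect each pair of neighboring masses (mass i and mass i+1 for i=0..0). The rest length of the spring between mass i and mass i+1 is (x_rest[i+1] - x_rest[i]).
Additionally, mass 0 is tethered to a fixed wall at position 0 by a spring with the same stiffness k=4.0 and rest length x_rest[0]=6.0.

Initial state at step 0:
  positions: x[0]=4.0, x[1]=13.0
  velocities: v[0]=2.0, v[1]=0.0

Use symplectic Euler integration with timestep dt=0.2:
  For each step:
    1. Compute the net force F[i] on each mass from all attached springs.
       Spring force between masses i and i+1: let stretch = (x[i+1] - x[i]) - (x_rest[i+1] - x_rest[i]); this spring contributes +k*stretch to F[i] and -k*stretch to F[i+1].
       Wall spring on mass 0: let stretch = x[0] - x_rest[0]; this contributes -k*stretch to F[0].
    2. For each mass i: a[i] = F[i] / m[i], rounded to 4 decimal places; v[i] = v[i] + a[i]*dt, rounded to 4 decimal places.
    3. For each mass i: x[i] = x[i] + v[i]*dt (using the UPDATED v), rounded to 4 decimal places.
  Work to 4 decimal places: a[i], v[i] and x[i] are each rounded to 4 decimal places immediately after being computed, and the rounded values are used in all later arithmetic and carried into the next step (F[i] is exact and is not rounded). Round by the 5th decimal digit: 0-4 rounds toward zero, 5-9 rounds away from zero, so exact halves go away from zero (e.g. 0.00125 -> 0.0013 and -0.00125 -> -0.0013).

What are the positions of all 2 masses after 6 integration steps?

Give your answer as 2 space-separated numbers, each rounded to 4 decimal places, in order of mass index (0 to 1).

Step 0: x=[4.0000 13.0000] v=[2.0000 0.0000]
Step 1: x=[5.2000 12.5200] v=[6.0000 -2.4000]
Step 2: x=[6.7392 11.8288] v=[7.6960 -3.4560]
Step 3: x=[8.0145 11.2833] v=[6.3763 -2.7277]
Step 4: x=[8.5304 11.1748] v=[2.5797 -0.5427]
Step 5: x=[8.1046 11.6032] v=[-2.1291 2.1418]
Step 6: x=[6.9418 12.4318] v=[-5.8139 4.1429]

Answer: 6.9418 12.4318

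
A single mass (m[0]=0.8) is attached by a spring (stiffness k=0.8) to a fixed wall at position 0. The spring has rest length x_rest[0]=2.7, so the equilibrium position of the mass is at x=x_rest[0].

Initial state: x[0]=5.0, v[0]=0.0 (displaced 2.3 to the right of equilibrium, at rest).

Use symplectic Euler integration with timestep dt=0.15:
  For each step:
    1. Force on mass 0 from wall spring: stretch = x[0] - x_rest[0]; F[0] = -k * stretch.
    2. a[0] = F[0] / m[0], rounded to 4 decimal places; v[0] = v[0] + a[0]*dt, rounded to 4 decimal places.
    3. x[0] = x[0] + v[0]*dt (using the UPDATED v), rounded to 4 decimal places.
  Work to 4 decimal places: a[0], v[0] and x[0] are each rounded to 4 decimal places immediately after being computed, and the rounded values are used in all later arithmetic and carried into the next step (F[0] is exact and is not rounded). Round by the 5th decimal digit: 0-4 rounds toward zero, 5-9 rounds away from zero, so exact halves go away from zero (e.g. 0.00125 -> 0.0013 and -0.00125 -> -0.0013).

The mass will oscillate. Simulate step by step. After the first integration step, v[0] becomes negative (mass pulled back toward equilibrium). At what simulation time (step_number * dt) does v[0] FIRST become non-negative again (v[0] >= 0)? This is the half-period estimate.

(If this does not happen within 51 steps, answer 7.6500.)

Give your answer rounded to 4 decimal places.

Step 0: x=[5.0000] v=[0.0000]
Step 1: x=[4.9483] v=[-0.3450]
Step 2: x=[4.8460] v=[-0.6822]
Step 3: x=[4.6954] v=[-1.0041]
Step 4: x=[4.4999] v=[-1.3034]
Step 5: x=[4.2639] v=[-1.5734]
Step 6: x=[3.9927] v=[-1.8080]
Step 7: x=[3.6924] v=[-2.0019]
Step 8: x=[3.3698] v=[-2.1508]
Step 9: x=[3.0321] v=[-2.2513]
Step 10: x=[2.6869] v=[-2.3011]
Step 11: x=[2.3420] v=[-2.2991]
Step 12: x=[2.0052] v=[-2.2454]
Step 13: x=[1.6840] v=[-2.1412]
Step 14: x=[1.3857] v=[-1.9888]
Step 15: x=[1.1169] v=[-1.7917]
Step 16: x=[0.8838] v=[-1.5542]
Step 17: x=[0.6915] v=[-1.2818]
Step 18: x=[0.5444] v=[-0.9805]
Step 19: x=[0.4458] v=[-0.6572]
Step 20: x=[0.3979] v=[-0.3191]
Step 21: x=[0.4018] v=[0.0262]
First v>=0 after going negative at step 21, time=3.1500

Answer: 3.1500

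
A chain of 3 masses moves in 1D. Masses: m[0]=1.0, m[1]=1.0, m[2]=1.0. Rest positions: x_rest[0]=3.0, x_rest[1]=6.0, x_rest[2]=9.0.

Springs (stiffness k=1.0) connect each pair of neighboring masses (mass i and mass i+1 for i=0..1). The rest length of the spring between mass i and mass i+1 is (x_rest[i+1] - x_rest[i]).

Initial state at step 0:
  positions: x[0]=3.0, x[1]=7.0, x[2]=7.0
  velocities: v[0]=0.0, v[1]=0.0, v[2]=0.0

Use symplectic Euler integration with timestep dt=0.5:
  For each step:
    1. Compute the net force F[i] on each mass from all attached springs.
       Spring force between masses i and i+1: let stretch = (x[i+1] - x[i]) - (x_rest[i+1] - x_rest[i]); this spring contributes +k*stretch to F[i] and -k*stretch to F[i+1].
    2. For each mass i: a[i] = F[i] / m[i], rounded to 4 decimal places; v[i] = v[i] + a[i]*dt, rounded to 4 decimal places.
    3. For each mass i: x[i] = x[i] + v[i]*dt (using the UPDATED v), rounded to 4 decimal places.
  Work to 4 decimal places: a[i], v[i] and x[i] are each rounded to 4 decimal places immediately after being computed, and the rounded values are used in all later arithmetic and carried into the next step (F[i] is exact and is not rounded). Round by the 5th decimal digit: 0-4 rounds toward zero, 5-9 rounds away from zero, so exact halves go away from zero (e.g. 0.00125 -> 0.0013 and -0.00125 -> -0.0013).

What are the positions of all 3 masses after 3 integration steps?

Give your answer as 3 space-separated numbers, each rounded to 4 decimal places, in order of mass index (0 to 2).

Step 0: x=[3.0000 7.0000 7.0000] v=[0.0000 0.0000 0.0000]
Step 1: x=[3.2500 6.0000 7.7500] v=[0.5000 -2.0000 1.5000]
Step 2: x=[3.4375 4.7500 8.8125] v=[0.3750 -2.5000 2.1250]
Step 3: x=[3.2031 4.1875 9.6094] v=[-0.4688 -1.1250 1.5938]

Answer: 3.2031 4.1875 9.6094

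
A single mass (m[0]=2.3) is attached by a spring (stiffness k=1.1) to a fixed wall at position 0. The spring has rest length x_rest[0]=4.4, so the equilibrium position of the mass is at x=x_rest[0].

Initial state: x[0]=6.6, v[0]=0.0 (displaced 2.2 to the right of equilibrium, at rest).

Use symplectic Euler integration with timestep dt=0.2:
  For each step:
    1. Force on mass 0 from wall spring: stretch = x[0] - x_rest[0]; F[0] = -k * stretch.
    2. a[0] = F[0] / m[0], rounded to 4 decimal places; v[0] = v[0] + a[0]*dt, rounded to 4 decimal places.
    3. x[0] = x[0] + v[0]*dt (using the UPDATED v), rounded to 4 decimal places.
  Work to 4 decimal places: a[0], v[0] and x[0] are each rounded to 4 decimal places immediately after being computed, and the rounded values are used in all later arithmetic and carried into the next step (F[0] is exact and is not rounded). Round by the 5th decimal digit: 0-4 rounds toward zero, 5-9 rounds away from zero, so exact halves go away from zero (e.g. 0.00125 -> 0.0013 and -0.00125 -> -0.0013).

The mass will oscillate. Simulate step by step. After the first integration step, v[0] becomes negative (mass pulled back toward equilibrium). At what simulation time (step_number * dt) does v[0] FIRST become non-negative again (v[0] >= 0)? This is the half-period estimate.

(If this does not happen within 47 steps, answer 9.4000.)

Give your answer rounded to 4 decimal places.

Answer: 4.6000

Derivation:
Step 0: x=[6.6000] v=[0.0000]
Step 1: x=[6.5579] v=[-0.2104]
Step 2: x=[6.4745] v=[-0.4168]
Step 3: x=[6.3515] v=[-0.6152]
Step 4: x=[6.1911] v=[-0.8019]
Step 5: x=[5.9965] v=[-0.9732]
Step 6: x=[5.7713] v=[-1.1259]
Step 7: x=[5.5199] v=[-1.2571]
Step 8: x=[5.2471] v=[-1.3642]
Step 9: x=[4.9581] v=[-1.4452]
Step 10: x=[4.6584] v=[-1.4986]
Step 11: x=[4.3537] v=[-1.5233]
Step 12: x=[4.0499] v=[-1.5189]
Step 13: x=[3.7528] v=[-1.4854]
Step 14: x=[3.4681] v=[-1.4235]
Step 15: x=[3.2012] v=[-1.3344]
Step 16: x=[2.9573] v=[-1.2197]
Step 17: x=[2.7410] v=[-1.0817]
Step 18: x=[2.5564] v=[-0.9230]
Step 19: x=[2.4071] v=[-0.7467]
Step 20: x=[2.2959] v=[-0.5561]
Step 21: x=[2.2249] v=[-0.3548]
Step 22: x=[2.1956] v=[-0.1467]
Step 23: x=[2.2084] v=[0.0642]
First v>=0 after going negative at step 23, time=4.6000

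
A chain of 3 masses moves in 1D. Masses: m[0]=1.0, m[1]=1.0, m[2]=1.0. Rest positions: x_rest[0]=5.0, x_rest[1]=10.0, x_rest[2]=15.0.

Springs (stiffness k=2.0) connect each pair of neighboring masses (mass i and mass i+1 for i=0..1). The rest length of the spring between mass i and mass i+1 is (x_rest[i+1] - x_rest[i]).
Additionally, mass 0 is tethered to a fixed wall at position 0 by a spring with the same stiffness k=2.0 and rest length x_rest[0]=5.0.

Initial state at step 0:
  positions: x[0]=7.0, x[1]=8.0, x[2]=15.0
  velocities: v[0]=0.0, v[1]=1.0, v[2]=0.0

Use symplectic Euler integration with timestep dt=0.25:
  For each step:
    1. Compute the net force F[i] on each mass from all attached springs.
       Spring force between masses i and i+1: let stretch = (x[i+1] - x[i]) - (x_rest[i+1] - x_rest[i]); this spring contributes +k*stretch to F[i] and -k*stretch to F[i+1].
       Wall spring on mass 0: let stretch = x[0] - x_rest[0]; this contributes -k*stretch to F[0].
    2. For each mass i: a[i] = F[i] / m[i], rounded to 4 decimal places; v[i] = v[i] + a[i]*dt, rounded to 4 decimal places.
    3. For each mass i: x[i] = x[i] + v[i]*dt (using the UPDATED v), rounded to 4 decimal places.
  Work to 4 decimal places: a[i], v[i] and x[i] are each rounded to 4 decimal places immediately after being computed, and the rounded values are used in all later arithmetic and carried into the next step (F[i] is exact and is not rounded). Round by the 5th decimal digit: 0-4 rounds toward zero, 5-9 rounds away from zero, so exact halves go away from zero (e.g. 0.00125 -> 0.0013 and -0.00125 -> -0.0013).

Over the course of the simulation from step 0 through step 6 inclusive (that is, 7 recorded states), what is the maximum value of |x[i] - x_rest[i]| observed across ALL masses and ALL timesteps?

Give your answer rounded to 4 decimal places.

Answer: 2.1685

Derivation:
Step 0: x=[7.0000 8.0000 15.0000] v=[0.0000 1.0000 0.0000]
Step 1: x=[6.2500 9.0000 14.7500] v=[-3.0000 4.0000 -1.0000]
Step 2: x=[5.0625 10.3750 14.4063] v=[-4.7500 5.5000 -1.3750]
Step 3: x=[3.9063 11.5899 14.1836] v=[-4.6250 4.8594 -0.8907]
Step 4: x=[3.2222 12.1685 14.2617] v=[-2.7364 2.3145 0.3125]
Step 5: x=[3.2536 11.8905 14.7032] v=[0.1257 -1.1121 1.7659]
Step 6: x=[3.9580 10.8845 15.4181] v=[2.8174 -4.0242 2.8596]
Max displacement = 2.1685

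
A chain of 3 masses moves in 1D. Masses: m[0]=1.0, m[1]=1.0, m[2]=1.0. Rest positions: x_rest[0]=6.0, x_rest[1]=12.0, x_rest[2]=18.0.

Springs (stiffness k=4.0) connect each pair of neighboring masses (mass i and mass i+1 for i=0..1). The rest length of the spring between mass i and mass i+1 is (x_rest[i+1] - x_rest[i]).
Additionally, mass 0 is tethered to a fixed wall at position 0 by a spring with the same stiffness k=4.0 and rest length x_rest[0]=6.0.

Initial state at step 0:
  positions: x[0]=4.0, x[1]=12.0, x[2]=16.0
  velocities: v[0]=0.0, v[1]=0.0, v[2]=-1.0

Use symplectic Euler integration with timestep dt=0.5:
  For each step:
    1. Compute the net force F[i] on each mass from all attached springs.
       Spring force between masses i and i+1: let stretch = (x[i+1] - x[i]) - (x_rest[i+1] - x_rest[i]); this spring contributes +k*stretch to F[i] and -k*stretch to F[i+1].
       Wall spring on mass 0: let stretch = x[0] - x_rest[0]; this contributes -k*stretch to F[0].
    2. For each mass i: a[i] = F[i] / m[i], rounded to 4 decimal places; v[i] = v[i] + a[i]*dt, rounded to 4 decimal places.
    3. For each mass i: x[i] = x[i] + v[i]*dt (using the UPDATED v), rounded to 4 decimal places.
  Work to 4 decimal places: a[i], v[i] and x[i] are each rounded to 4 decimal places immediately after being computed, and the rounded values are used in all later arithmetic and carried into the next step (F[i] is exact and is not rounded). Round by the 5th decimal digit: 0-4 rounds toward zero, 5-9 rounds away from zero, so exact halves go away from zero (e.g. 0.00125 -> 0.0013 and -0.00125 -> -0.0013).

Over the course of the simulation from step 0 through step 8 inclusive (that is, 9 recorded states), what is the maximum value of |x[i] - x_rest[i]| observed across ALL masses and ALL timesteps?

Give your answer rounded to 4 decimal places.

Step 0: x=[4.0000 12.0000 16.0000] v=[0.0000 0.0000 -1.0000]
Step 1: x=[8.0000 8.0000 17.5000] v=[8.0000 -8.0000 3.0000]
Step 2: x=[4.0000 13.5000 15.5000] v=[-8.0000 11.0000 -4.0000]
Step 3: x=[5.5000 11.5000 17.5000] v=[3.0000 -4.0000 4.0000]
Step 4: x=[7.5000 9.5000 19.5000] v=[4.0000 -4.0000 4.0000]
Step 5: x=[4.0000 15.5000 17.5000] v=[-7.0000 12.0000 -4.0000]
Step 6: x=[8.0000 12.0000 19.5000] v=[8.0000 -7.0000 4.0000]
Step 7: x=[8.0000 12.0000 20.0000] v=[0.0000 0.0000 1.0000]
Step 8: x=[4.0000 16.0000 18.5000] v=[-8.0000 8.0000 -3.0000]
Max displacement = 4.0000

Answer: 4.0000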